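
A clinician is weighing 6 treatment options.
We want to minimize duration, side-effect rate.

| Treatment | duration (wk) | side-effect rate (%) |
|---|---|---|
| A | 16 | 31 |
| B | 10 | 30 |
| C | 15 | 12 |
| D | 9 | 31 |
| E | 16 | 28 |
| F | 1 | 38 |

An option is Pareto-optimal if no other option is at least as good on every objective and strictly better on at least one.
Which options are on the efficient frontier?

A: dominated by B (duration 10≤16, side-effect rate 30≤31).
B: not dominated.
C: not dominated (best side-effect rate).
D: not dominated.
E: dominated by C (duration 15≤16, side-effect rate 12≤28).
F: not dominated (best duration).

B, C, D, F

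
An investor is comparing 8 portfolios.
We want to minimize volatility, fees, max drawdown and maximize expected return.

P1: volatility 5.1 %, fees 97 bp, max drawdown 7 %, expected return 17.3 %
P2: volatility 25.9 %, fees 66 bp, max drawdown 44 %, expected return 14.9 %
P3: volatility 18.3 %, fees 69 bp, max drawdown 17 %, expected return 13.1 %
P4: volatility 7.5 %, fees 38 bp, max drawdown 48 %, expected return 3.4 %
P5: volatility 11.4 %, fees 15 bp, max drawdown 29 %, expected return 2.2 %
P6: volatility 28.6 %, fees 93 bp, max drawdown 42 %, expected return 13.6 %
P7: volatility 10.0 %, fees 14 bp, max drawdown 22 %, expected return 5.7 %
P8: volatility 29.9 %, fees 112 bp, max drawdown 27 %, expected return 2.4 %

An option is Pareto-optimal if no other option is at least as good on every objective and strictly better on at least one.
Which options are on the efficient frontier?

P1: not dominated (best volatility).
P2: not dominated.
P3: not dominated.
P4: not dominated.
P5: dominated by P7 (volatility 10.0≤11.4, fees 14≤15, max drawdown 22≤29, expected return 5.7≥2.2).
P6: not dominated.
P7: not dominated (best fees).
P8: dominated by P1 (volatility 5.1≤29.9, fees 97≤112, max drawdown 7≤27, expected return 17.3≥2.4).

P1, P2, P3, P4, P6, P7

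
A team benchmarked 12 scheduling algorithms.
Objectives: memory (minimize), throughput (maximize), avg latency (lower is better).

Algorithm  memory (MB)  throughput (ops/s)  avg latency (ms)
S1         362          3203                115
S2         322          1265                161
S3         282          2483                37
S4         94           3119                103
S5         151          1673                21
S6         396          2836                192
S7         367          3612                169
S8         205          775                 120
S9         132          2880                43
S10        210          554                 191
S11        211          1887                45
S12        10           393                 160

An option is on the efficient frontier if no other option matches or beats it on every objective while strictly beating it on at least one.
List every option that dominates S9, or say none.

none

S1: worse on memory (362 vs 132).
S2: worse on memory (322 vs 132).
S3: worse on memory (282 vs 132).
S4: worse on avg latency (103 vs 43).
S5: worse on memory (151 vs 132).
S6: worse on memory (396 vs 132).
S7: worse on memory (367 vs 132).
S8: worse on memory (205 vs 132).
S10: worse on memory (210 vs 132).
S11: worse on memory (211 vs 132).
S12: worse on throughput (393 vs 2880).
No option dominates S9.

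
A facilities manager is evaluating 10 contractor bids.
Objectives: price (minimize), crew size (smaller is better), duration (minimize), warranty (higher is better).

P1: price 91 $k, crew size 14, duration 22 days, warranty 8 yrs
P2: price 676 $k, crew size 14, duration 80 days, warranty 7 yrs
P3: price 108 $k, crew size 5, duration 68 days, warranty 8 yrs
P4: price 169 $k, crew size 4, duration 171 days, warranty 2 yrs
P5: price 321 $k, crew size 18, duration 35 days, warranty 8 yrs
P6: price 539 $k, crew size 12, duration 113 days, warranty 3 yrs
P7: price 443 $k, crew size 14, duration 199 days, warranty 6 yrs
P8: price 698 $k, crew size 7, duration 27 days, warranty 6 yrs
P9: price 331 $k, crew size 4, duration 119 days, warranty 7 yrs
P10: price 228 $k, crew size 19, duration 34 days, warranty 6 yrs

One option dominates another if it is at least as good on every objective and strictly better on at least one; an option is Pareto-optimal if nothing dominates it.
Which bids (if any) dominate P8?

none

P1: worse on crew size (14 vs 7).
P2: worse on crew size (14 vs 7).
P3: worse on duration (68 vs 27).
P4: worse on duration (171 vs 27).
P5: worse on crew size (18 vs 7).
P6: worse on crew size (12 vs 7).
P7: worse on crew size (14 vs 7).
P9: worse on duration (119 vs 27).
P10: worse on crew size (19 vs 7).
No option dominates P8.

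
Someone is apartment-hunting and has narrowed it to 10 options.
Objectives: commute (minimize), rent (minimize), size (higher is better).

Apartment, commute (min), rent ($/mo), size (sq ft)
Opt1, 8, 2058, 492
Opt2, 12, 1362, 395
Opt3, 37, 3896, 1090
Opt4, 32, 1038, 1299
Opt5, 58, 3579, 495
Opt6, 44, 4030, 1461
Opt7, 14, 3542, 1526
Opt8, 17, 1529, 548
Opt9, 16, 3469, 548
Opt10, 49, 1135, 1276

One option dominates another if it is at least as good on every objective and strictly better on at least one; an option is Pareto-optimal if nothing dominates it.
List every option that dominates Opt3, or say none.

Opt4: commute 32≤37, rent 1038≤3896, size 1299≥1090 — dominates Opt3.
Opt7: commute 14≤37, rent 3542≤3896, size 1526≥1090 — dominates Opt3.
Others (Opt1, Opt2, Opt5, Opt6, Opt8, Opt9, Opt10) are each worse than Opt3 on at least one objective.

Opt4, Opt7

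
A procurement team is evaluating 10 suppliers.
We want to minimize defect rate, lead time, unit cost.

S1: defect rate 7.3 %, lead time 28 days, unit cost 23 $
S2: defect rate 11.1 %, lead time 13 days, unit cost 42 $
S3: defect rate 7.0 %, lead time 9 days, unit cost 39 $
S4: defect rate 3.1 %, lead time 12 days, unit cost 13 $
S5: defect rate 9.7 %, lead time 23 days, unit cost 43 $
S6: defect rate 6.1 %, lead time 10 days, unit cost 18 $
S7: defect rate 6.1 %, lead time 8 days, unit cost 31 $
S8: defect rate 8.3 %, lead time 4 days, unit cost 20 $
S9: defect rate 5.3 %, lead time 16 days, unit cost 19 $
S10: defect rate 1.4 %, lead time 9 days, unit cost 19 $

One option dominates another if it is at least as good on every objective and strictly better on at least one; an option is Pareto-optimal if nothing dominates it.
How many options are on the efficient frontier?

5

S1: dominated by S4 (defect rate 3.1≤7.3, lead time 12≤28, unit cost 13≤23).
S2: dominated by S3 (defect rate 7.0≤11.1, lead time 9≤13, unit cost 39≤42).
S3: dominated by S7 (defect rate 6.1≤7.0, lead time 8≤9, unit cost 31≤39).
S4: not dominated (best unit cost).
S5: dominated by S3 (defect rate 7.0≤9.7, lead time 9≤23, unit cost 39≤43).
S6: not dominated.
S7: not dominated.
S8: not dominated (best lead time).
S9: dominated by S4 (defect rate 3.1≤5.3, lead time 12≤16, unit cost 13≤19).
S10: not dominated (best defect rate).
Pareto-optimal: S4, S6, S7, S8, S10 → 5.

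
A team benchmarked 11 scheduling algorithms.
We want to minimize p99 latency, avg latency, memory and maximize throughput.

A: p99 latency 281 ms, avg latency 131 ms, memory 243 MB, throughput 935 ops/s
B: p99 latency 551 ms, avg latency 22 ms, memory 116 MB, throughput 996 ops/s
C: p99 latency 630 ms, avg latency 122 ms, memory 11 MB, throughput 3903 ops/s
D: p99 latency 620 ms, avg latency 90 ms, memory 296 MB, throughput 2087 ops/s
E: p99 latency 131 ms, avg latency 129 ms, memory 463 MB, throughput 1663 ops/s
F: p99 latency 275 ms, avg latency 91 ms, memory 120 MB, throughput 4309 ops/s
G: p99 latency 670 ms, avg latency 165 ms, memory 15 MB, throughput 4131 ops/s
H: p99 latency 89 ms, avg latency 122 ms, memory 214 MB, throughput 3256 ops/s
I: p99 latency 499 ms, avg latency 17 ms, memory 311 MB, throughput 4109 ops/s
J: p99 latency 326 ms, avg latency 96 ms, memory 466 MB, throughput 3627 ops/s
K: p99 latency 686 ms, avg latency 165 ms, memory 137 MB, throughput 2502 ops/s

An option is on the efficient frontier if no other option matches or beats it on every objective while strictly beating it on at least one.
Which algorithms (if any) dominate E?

H: p99 latency 89≤131, avg latency 122≤129, memory 214≤463, throughput 3256≥1663 — dominates E.
Others (A, B, C, D, F, G, I, J, K) are each worse than E on at least one objective.

H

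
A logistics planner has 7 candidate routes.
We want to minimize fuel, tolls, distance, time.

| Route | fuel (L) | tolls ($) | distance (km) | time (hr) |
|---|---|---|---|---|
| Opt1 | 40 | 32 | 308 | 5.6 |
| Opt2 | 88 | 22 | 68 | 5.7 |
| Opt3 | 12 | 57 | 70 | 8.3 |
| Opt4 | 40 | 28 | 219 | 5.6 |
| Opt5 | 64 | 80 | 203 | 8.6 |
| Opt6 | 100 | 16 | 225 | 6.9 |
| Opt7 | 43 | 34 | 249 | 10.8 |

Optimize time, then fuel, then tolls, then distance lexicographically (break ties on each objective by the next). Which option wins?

Opt4

First minimize time: best is 5.6, kept {Opt1, Opt4}.
Then minimize fuel: best is 40, kept {Opt1, Opt4}.
Then minimize tolls: best is 28, kept {Opt4}.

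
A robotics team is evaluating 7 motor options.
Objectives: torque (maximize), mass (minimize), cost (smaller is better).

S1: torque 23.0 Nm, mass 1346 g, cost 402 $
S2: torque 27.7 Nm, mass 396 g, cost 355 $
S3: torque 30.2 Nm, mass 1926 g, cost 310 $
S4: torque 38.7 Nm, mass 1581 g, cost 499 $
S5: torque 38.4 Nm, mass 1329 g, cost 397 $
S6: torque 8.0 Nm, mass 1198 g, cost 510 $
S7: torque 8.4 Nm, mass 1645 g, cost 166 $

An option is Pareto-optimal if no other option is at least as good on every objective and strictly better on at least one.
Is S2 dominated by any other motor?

No

S1: worse on torque (23.0 vs 27.7).
S3: worse on mass (1926 vs 396).
S4: worse on mass (1581 vs 396).
S5: worse on mass (1329 vs 396).
S6: worse on torque (8.0 vs 27.7).
S7: worse on torque (8.4 vs 27.7).
No option is at least as good as S2 on every objective and strictly better on one.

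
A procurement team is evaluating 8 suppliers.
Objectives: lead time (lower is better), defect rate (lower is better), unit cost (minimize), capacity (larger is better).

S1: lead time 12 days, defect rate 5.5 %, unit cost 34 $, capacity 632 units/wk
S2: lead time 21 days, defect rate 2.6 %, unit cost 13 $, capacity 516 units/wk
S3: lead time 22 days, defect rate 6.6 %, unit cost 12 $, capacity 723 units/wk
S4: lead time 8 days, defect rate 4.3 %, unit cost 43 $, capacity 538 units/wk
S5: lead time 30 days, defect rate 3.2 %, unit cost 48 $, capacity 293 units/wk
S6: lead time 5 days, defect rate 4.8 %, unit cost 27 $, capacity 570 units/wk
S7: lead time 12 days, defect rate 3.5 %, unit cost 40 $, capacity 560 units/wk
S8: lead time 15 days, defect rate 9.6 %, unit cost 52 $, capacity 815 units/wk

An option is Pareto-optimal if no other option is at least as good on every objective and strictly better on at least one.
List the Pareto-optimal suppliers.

S1: not dominated.
S2: not dominated (best defect rate).
S3: not dominated (best unit cost).
S4: not dominated.
S5: dominated by S2 (lead time 21≤30, defect rate 2.6≤3.2, unit cost 13≤48, capacity 516≥293).
S6: not dominated (best lead time).
S7: not dominated.
S8: not dominated (best capacity).

S1, S2, S3, S4, S6, S7, S8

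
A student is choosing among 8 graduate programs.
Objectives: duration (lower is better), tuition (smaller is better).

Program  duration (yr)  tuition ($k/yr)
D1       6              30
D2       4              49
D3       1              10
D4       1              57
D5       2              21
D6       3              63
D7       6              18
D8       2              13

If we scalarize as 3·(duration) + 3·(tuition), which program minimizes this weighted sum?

D3

D1: 3·6 + 3·30 = 108
D2: 3·4 + 3·49 = 159
D3: 3·1 + 3·10 = 33
D4: 3·1 + 3·57 = 174
D5: 3·2 + 3·21 = 69
D6: 3·3 + 3·63 = 198
D7: 3·6 + 3·18 = 72
D8: 3·2 + 3·13 = 45
Lowest: D3 at 33.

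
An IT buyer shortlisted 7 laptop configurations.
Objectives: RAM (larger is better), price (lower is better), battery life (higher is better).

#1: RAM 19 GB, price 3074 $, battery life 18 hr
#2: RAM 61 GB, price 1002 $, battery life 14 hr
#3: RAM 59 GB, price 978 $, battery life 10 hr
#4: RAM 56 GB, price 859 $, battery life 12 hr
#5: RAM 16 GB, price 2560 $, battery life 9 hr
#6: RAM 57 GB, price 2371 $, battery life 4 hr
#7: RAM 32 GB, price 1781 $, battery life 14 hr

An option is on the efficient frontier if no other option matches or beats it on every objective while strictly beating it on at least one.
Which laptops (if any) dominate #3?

none

#1: worse on RAM (19 vs 59).
#2: worse on price (1002 vs 978).
#4: worse on RAM (56 vs 59).
#5: worse on RAM (16 vs 59).
#6: worse on RAM (57 vs 59).
#7: worse on RAM (32 vs 59).
No option dominates #3.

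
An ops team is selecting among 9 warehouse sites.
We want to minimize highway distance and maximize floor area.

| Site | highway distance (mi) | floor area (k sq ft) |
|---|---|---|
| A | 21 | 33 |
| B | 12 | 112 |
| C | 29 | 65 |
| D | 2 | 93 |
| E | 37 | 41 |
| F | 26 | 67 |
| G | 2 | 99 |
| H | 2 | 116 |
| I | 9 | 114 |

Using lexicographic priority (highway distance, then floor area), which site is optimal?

First minimize highway distance: best is 2, kept {D, G, H}.
Then maximize floor area: best is 116, kept {H}.

H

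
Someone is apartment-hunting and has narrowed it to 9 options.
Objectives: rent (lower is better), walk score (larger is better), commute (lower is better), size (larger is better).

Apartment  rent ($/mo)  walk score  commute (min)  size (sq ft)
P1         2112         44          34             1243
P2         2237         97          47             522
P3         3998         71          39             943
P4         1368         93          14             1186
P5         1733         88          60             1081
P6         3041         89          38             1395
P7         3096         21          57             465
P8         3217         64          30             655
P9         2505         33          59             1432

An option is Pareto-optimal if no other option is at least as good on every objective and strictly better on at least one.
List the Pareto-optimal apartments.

P1, P2, P4, P6, P9

P1: not dominated.
P2: not dominated (best walk score).
P3: dominated by P4 (rent 1368≤3998, walk score 93≥71, commute 14≤39, size 1186≥943).
P4: not dominated (best rent).
P5: dominated by P4 (rent 1368≤1733, walk score 93≥88, commute 14≤60, size 1186≥1081).
P6: not dominated.
P7: dominated by P1 (rent 2112≤3096, walk score 44≥21, commute 34≤57, size 1243≥465).
P8: dominated by P4 (rent 1368≤3217, walk score 93≥64, commute 14≤30, size 1186≥655).
P9: not dominated (best size).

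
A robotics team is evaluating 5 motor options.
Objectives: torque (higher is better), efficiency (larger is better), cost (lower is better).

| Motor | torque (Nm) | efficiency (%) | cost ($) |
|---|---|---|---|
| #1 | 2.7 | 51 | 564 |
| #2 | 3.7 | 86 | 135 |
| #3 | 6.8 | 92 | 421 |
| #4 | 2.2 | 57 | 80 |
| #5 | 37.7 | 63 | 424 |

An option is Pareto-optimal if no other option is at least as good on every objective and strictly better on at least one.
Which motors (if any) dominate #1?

#2, #3, #5

#2: torque 3.7≥2.7, efficiency 86≥51, cost 135≤564 — dominates #1.
#3: torque 6.8≥2.7, efficiency 92≥51, cost 421≤564 — dominates #1.
#5: torque 37.7≥2.7, efficiency 63≥51, cost 424≤564 — dominates #1.
Others (#4) are each worse than #1 on at least one objective.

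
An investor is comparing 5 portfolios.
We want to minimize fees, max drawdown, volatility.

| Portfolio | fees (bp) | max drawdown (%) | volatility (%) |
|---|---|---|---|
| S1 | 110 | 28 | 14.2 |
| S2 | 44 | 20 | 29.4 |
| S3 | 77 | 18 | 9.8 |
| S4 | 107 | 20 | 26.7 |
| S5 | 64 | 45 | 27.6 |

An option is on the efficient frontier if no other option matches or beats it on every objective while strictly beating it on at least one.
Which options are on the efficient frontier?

S2, S3, S5

S1: dominated by S3 (fees 77≤110, max drawdown 18≤28, volatility 9.8≤14.2).
S2: not dominated (best fees).
S3: not dominated (best max drawdown).
S4: dominated by S3 (fees 77≤107, max drawdown 18≤20, volatility 9.8≤26.7).
S5: not dominated.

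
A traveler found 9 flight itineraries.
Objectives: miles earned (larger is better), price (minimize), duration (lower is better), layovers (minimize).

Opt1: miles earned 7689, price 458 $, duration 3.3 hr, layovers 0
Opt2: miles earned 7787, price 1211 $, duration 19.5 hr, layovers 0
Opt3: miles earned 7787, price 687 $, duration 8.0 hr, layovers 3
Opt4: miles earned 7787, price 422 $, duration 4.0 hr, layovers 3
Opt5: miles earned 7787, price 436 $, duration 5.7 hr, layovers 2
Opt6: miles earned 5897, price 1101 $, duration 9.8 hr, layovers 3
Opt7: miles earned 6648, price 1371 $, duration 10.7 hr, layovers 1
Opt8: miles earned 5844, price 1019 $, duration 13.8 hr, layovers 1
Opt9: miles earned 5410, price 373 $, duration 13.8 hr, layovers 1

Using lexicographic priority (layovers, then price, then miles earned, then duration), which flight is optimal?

Opt1

First minimize layovers: best is 0, kept {Opt1, Opt2}.
Then minimize price: best is 458, kept {Opt1}.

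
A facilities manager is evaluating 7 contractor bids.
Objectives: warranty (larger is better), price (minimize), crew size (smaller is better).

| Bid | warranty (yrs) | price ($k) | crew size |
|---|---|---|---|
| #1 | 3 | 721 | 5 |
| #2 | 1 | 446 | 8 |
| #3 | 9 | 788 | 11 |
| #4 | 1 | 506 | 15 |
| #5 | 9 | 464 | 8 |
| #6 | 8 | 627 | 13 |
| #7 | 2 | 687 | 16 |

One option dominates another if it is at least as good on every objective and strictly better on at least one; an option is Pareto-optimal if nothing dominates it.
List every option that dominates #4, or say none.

#2: warranty 1≥1, price 446≤506, crew size 8≤15 — dominates #4.
#5: warranty 9≥1, price 464≤506, crew size 8≤15 — dominates #4.
Others (#1, #3, #6, #7) are each worse than #4 on at least one objective.

#2, #5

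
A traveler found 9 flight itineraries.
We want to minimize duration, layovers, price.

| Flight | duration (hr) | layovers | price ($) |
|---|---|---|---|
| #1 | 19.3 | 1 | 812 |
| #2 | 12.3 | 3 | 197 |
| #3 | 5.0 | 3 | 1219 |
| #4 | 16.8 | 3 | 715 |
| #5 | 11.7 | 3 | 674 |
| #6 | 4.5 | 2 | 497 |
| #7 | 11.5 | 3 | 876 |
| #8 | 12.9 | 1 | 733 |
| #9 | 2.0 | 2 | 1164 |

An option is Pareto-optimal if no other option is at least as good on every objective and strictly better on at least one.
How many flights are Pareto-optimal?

#1: dominated by #8 (duration 12.9≤19.3, layovers 1≤1, price 733≤812).
#2: not dominated (best price).
#3: dominated by #6 (duration 4.5≤5.0, layovers 2≤3, price 497≤1219).
#4: dominated by #2 (duration 12.3≤16.8, layovers 3≤3, price 197≤715).
#5: dominated by #6 (duration 4.5≤11.7, layovers 2≤3, price 497≤674).
#6: not dominated.
#7: dominated by #6 (duration 4.5≤11.5, layovers 2≤3, price 497≤876).
#8: not dominated.
#9: not dominated (best duration).
Pareto-optimal: #2, #6, #8, #9 → 4.

4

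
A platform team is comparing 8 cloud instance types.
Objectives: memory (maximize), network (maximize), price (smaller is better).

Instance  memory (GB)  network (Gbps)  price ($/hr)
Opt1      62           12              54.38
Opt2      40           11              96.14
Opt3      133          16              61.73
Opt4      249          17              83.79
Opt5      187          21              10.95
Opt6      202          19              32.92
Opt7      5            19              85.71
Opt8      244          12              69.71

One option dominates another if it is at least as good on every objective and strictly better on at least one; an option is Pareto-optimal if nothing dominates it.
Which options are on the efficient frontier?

Opt1: dominated by Opt5 (memory 187≥62, network 21≥12, price 10.95≤54.38).
Opt2: dominated by Opt1 (memory 62≥40, network 12≥11, price 54.38≤96.14).
Opt3: dominated by Opt5 (memory 187≥133, network 21≥16, price 10.95≤61.73).
Opt4: not dominated (best memory).
Opt5: not dominated (best network).
Opt6: not dominated.
Opt7: dominated by Opt5 (memory 187≥5, network 21≥19, price 10.95≤85.71).
Opt8: not dominated.

Opt4, Opt5, Opt6, Opt8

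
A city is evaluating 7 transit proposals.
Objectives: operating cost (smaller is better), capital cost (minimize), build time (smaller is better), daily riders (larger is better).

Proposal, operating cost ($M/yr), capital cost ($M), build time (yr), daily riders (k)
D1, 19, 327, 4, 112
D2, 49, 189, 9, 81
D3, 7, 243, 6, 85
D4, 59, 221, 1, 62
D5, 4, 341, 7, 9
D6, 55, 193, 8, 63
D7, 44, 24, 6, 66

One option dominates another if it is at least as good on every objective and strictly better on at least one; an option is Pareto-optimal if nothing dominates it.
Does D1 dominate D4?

No

D1 vs D4: D1 is worse on capital cost (327 vs 221), so it does not dominate D4.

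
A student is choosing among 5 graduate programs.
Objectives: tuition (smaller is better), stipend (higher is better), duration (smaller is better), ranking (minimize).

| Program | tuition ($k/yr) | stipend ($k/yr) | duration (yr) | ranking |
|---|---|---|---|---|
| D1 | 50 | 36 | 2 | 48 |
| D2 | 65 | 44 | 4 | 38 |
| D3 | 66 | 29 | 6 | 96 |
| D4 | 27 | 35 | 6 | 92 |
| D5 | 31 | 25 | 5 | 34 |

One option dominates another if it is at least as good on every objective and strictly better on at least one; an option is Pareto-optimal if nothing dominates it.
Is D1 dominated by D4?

No

D4 vs D1: D4 is worse on stipend (35 vs 36), so it does not dominate D1.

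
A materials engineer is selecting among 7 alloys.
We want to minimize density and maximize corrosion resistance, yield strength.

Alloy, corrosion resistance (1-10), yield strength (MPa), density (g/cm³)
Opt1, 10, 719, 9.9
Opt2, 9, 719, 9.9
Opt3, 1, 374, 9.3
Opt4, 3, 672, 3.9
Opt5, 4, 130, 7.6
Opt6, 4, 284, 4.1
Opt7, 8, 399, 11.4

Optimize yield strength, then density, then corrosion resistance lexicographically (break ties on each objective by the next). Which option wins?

Opt1

First maximize yield strength: best is 719, kept {Opt1, Opt2}.
Then minimize density: best is 9.9, kept {Opt1, Opt2}.
Then maximize corrosion resistance: best is 10, kept {Opt1}.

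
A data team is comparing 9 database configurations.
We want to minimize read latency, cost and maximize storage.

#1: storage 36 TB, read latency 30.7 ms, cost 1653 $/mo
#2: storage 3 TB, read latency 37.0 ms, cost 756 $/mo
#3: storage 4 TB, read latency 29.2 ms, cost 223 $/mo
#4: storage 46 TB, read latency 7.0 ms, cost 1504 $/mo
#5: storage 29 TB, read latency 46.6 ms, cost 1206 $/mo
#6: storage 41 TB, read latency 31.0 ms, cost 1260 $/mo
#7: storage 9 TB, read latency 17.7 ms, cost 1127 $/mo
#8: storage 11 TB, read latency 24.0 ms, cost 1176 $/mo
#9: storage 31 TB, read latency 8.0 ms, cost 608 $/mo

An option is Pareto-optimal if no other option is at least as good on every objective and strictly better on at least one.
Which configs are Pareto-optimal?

#3, #4, #6, #9

#1: dominated by #4 (storage 46≥36, read latency 7.0≤30.7, cost 1504≤1653).
#2: dominated by #3 (storage 4≥3, read latency 29.2≤37.0, cost 223≤756).
#3: not dominated (best cost).
#4: not dominated (best storage).
#5: dominated by #9 (storage 31≥29, read latency 8.0≤46.6, cost 608≤1206).
#6: not dominated.
#7: dominated by #9 (storage 31≥9, read latency 8.0≤17.7, cost 608≤1127).
#8: dominated by #9 (storage 31≥11, read latency 8.0≤24.0, cost 608≤1176).
#9: not dominated.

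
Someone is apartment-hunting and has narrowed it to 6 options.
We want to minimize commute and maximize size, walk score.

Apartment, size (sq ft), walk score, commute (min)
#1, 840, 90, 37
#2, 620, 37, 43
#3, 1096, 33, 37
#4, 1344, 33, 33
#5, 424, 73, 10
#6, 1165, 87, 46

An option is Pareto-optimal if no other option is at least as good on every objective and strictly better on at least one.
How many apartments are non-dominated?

4

#1: not dominated (best walk score).
#2: dominated by #1 (size 840≥620, walk score 90≥37, commute 37≤43).
#3: dominated by #4 (size 1344≥1096, walk score 33≥33, commute 33≤37).
#4: not dominated (best size).
#5: not dominated (best commute).
#6: not dominated.
Pareto-optimal: #1, #4, #5, #6 → 4.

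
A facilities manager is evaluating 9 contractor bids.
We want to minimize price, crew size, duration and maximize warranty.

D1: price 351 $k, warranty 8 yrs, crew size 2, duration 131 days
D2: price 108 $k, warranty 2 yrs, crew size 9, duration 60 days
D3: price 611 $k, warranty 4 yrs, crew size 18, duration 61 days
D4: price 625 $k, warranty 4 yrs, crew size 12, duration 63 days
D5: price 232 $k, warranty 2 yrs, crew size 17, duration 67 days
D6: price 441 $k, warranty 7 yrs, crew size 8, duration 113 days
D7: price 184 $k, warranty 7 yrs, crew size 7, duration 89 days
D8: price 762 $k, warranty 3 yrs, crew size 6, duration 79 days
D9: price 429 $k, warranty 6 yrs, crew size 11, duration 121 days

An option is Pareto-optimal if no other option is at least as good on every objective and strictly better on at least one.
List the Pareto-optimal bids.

D1, D2, D3, D4, D7, D8

D1: not dominated (best warranty).
D2: not dominated (best price).
D3: not dominated.
D4: not dominated.
D5: dominated by D2 (price 108≤232, warranty 2≥2, crew size 9≤17, duration 60≤67).
D6: dominated by D7 (price 184≤441, warranty 7≥7, crew size 7≤8, duration 89≤113).
D7: not dominated.
D8: not dominated.
D9: dominated by D7 (price 184≤429, warranty 7≥6, crew size 7≤11, duration 89≤121).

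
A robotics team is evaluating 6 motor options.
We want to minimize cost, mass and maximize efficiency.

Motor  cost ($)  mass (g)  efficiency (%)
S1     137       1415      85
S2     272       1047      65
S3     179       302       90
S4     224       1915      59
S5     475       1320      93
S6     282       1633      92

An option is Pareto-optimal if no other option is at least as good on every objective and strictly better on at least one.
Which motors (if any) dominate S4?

S1, S3

S1: cost 137≤224, mass 1415≤1915, efficiency 85≥59 — dominates S4.
S3: cost 179≤224, mass 302≤1915, efficiency 90≥59 — dominates S4.
Others (S2, S5, S6) are each worse than S4 on at least one objective.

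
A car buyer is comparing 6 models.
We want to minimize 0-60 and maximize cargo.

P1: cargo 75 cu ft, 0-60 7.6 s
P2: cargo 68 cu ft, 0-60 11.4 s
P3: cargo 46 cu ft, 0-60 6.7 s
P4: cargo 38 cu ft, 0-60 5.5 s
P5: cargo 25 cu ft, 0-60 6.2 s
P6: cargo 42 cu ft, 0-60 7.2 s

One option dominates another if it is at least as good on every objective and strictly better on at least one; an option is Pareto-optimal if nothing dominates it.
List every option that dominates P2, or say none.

P1

P1: cargo 75≥68, 0-60 7.6≤11.4 — dominates P2.
Others (P3, P4, P5, P6) are each worse than P2 on at least one objective.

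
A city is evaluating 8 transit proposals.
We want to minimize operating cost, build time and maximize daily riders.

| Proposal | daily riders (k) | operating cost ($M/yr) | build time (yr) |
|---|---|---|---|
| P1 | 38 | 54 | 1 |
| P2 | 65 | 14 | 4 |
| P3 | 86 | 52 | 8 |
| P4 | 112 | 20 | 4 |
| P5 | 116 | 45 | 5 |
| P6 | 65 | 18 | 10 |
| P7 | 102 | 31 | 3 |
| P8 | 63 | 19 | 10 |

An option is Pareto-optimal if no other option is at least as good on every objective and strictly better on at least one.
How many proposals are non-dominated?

P1: not dominated (best build time).
P2: not dominated (best operating cost).
P3: dominated by P4 (daily riders 112≥86, operating cost 20≤52, build time 4≤8).
P4: not dominated.
P5: not dominated (best daily riders).
P6: dominated by P2 (daily riders 65≥65, operating cost 14≤18, build time 4≤10).
P7: not dominated.
P8: dominated by P2 (daily riders 65≥63, operating cost 14≤19, build time 4≤10).
Pareto-optimal: P1, P2, P4, P5, P7 → 5.

5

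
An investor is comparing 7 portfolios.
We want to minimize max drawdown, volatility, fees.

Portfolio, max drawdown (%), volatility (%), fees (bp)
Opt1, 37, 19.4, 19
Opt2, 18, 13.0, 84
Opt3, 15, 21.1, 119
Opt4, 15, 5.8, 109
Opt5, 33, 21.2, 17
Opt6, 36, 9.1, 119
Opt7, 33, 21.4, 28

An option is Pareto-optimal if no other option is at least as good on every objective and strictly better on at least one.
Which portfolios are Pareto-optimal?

Opt1, Opt2, Opt4, Opt5

Opt1: not dominated.
Opt2: not dominated.
Opt3: dominated by Opt4 (max drawdown 15≤15, volatility 5.8≤21.1, fees 109≤119).
Opt4: not dominated (best volatility).
Opt5: not dominated (best fees).
Opt6: dominated by Opt4 (max drawdown 15≤36, volatility 5.8≤9.1, fees 109≤119).
Opt7: dominated by Opt5 (max drawdown 33≤33, volatility 21.2≤21.4, fees 17≤28).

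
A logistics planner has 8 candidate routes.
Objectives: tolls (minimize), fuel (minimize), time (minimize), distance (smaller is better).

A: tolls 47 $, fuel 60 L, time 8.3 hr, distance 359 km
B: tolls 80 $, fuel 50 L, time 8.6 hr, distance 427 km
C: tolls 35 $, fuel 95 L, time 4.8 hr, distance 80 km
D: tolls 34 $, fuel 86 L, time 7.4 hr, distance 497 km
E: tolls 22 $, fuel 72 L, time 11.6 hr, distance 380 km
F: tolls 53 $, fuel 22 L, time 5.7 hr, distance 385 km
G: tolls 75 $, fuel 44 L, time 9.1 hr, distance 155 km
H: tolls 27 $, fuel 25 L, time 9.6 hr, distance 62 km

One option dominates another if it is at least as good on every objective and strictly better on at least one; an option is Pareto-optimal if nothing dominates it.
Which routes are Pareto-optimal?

A, C, D, E, F, G, H

A: not dominated.
B: dominated by F (tolls 53≤80, fuel 22≤50, time 5.7≤8.6, distance 385≤427).
C: not dominated (best time).
D: not dominated.
E: not dominated (best tolls).
F: not dominated (best fuel).
G: not dominated.
H: not dominated (best distance).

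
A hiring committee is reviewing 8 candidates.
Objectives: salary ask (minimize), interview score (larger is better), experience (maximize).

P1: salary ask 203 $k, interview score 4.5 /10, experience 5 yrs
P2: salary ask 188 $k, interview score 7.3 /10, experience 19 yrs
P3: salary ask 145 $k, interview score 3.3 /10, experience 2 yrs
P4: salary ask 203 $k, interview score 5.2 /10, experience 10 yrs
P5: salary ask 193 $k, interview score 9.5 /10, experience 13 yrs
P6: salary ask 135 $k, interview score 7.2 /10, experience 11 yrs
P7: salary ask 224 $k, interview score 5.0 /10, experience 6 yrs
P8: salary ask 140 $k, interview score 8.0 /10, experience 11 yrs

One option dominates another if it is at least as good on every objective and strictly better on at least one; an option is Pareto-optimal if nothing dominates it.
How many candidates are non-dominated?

P1: dominated by P2 (salary ask 188≤203, interview score 7.3≥4.5, experience 19≥5).
P2: not dominated (best experience).
P3: dominated by P6 (salary ask 135≤145, interview score 7.2≥3.3, experience 11≥2).
P4: dominated by P2 (salary ask 188≤203, interview score 7.3≥5.2, experience 19≥10).
P5: not dominated (best interview score).
P6: not dominated (best salary ask).
P7: dominated by P2 (salary ask 188≤224, interview score 7.3≥5.0, experience 19≥6).
P8: not dominated.
Pareto-optimal: P2, P5, P6, P8 → 4.

4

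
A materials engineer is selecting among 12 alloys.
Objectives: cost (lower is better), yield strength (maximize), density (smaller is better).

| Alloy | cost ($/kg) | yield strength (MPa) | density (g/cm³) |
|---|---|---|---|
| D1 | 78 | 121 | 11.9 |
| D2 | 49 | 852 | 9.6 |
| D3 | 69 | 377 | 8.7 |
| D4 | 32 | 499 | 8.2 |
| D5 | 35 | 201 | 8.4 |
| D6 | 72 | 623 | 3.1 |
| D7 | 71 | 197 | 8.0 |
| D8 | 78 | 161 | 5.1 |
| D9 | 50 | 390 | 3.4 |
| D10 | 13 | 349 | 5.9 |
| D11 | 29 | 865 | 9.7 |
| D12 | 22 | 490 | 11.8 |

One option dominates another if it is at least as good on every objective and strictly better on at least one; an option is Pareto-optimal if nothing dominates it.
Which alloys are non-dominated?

D1: dominated by D2 (cost 49≤78, yield strength 852≥121, density 9.6≤11.9).
D2: not dominated.
D3: dominated by D4 (cost 32≤69, yield strength 499≥377, density 8.2≤8.7).
D4: not dominated.
D5: dominated by D4 (cost 32≤35, yield strength 499≥201, density 8.2≤8.4).
D6: not dominated (best density).
D7: dominated by D9 (cost 50≤71, yield strength 390≥197, density 3.4≤8.0).
D8: dominated by D6 (cost 72≤78, yield strength 623≥161, density 3.1≤5.1).
D9: not dominated.
D10: not dominated (best cost).
D11: not dominated (best yield strength).
D12: not dominated.

D2, D4, D6, D9, D10, D11, D12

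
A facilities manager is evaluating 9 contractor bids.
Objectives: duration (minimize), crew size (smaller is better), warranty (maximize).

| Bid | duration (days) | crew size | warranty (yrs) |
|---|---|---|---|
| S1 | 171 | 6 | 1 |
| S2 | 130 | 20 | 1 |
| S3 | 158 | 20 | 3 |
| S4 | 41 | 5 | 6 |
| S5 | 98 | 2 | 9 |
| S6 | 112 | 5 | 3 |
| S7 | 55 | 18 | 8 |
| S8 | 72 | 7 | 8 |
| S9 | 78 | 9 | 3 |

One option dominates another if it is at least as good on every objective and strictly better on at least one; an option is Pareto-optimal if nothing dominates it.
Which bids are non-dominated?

S1: dominated by S4 (duration 41≤171, crew size 5≤6, warranty 6≥1).
S2: dominated by S4 (duration 41≤130, crew size 5≤20, warranty 6≥1).
S3: dominated by S4 (duration 41≤158, crew size 5≤20, warranty 6≥3).
S4: not dominated (best duration).
S5: not dominated (best crew size).
S6: dominated by S4 (duration 41≤112, crew size 5≤5, warranty 6≥3).
S7: not dominated.
S8: not dominated.
S9: dominated by S4 (duration 41≤78, crew size 5≤9, warranty 6≥3).

S4, S5, S7, S8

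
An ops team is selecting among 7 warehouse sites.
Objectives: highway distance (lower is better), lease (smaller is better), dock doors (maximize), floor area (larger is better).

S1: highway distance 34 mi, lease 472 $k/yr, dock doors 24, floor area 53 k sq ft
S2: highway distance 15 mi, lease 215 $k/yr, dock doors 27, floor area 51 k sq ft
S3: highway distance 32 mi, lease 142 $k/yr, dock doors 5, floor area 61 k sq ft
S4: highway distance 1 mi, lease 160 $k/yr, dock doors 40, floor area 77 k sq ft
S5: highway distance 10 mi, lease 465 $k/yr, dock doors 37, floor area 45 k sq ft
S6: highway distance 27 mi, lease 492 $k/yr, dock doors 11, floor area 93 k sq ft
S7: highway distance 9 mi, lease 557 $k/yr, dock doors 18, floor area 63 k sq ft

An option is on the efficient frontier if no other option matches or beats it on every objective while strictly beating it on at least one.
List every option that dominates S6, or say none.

S1: worse on highway distance (34 vs 27).
S2: worse on floor area (51 vs 93).
S3: worse on highway distance (32 vs 27).
S4: worse on floor area (77 vs 93).
S5: worse on floor area (45 vs 93).
S7: worse on lease (557 vs 492).
No option dominates S6.

none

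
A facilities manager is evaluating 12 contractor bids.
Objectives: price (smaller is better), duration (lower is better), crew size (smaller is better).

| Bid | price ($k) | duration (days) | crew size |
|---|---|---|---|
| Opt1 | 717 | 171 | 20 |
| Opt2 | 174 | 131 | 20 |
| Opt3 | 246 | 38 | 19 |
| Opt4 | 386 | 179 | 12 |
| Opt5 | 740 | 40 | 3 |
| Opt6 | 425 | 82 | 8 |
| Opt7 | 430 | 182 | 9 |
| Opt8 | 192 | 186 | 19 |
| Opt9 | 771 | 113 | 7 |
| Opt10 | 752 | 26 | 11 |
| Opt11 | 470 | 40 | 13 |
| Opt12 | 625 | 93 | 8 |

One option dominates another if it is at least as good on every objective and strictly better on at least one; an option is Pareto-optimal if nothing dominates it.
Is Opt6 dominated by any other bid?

Opt1: worse on price (717 vs 425).
Opt2: worse on duration (131 vs 82).
Opt3: worse on crew size (19 vs 8).
Opt4: worse on duration (179 vs 82).
Opt5: worse on price (740 vs 425).
Opt7: worse on price (430 vs 425).
Opt8: worse on duration (186 vs 82).
Opt9: worse on price (771 vs 425).
Opt10: worse on price (752 vs 425).
Opt11: worse on price (470 vs 425).
Opt12: worse on price (625 vs 425).
No option is at least as good as Opt6 on every objective and strictly better on one.

No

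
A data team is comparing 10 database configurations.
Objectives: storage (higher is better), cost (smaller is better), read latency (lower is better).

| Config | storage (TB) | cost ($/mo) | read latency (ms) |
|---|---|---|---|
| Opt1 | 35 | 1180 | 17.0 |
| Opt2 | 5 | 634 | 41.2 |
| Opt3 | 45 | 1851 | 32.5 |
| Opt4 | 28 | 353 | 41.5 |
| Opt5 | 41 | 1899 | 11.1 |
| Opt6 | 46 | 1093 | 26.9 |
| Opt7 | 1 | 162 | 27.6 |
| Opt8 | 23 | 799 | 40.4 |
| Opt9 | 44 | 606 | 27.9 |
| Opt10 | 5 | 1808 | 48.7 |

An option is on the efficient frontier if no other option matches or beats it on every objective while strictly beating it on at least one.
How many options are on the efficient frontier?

Opt1: not dominated.
Opt2: dominated by Opt9 (storage 44≥5, cost 606≤634, read latency 27.9≤41.2).
Opt3: dominated by Opt6 (storage 46≥45, cost 1093≤1851, read latency 26.9≤32.5).
Opt4: not dominated.
Opt5: not dominated (best read latency).
Opt6: not dominated (best storage).
Opt7: not dominated (best cost).
Opt8: dominated by Opt9 (storage 44≥23, cost 606≤799, read latency 27.9≤40.4).
Opt9: not dominated.
Opt10: dominated by Opt1 (storage 35≥5, cost 1180≤1808, read latency 17.0≤48.7).
Pareto-optimal: Opt1, Opt4, Opt5, Opt6, Opt7, Opt9 → 6.

6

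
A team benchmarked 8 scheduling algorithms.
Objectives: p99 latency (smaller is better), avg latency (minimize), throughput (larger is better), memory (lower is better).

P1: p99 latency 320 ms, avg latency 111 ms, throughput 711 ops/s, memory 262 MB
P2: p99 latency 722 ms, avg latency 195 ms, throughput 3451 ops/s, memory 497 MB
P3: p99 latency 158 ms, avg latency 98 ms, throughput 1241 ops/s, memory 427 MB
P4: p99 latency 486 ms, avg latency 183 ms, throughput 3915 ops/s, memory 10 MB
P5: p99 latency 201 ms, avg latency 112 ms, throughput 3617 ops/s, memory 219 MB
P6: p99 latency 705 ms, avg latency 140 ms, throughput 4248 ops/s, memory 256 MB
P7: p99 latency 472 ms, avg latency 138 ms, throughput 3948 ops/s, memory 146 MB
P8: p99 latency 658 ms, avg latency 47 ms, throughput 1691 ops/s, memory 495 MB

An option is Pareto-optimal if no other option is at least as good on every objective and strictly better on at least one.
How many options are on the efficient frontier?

7

P1: not dominated.
P2: dominated by P4 (p99 latency 486≤722, avg latency 183≤195, throughput 3915≥3451, memory 10≤497).
P3: not dominated (best p99 latency).
P4: not dominated (best memory).
P5: not dominated.
P6: not dominated (best throughput).
P7: not dominated.
P8: not dominated (best avg latency).
Pareto-optimal: P1, P3, P4, P5, P6, P7, P8 → 7.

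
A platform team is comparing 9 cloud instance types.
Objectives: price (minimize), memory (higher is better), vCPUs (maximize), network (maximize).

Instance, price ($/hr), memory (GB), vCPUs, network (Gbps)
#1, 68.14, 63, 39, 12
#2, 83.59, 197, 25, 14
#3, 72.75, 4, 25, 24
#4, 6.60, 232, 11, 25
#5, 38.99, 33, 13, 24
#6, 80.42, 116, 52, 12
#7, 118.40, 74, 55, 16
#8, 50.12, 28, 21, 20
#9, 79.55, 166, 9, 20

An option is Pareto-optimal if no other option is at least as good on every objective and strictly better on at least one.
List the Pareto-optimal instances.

#1, #2, #3, #4, #5, #6, #7, #8

#1: not dominated.
#2: not dominated.
#3: not dominated.
#4: not dominated (best price).
#5: not dominated.
#6: not dominated.
#7: not dominated (best vCPUs).
#8: not dominated.
#9: dominated by #4 (price 6.60≤79.55, memory 232≥166, vCPUs 11≥9, network 25≥20).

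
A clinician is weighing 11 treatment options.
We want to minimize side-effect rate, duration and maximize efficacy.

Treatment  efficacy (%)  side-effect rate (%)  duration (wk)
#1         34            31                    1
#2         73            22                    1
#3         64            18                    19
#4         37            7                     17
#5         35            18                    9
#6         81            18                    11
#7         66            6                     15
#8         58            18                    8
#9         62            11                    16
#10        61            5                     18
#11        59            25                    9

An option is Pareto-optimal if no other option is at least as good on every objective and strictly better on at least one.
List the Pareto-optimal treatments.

#2, #6, #7, #8, #10

#1: dominated by #2 (efficacy 73≥34, side-effect rate 22≤31, duration 1≤1).
#2: not dominated.
#3: dominated by #6 (efficacy 81≥64, side-effect rate 18≤18, duration 11≤19).
#4: dominated by #7 (efficacy 66≥37, side-effect rate 6≤7, duration 15≤17).
#5: dominated by #8 (efficacy 58≥35, side-effect rate 18≤18, duration 8≤9).
#6: not dominated (best efficacy).
#7: not dominated.
#8: not dominated.
#9: dominated by #7 (efficacy 66≥62, side-effect rate 6≤11, duration 15≤16).
#10: not dominated (best side-effect rate).
#11: dominated by #2 (efficacy 73≥59, side-effect rate 22≤25, duration 1≤9).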